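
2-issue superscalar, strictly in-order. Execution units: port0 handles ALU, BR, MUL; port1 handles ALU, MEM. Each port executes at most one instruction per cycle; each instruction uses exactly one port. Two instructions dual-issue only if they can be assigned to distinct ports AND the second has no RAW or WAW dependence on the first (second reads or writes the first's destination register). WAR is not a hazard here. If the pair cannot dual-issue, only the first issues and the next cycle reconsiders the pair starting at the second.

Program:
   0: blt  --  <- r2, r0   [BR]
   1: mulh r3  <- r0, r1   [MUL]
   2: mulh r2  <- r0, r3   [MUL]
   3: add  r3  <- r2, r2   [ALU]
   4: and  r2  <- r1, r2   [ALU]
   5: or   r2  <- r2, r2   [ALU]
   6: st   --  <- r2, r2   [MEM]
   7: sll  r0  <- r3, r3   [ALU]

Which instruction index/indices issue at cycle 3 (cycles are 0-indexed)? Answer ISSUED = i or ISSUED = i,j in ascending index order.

ISSUED = 3,4

t=0 i0:blt.BR ; no-port BR/MUL
t=1 i1:mulh.MUL ; no-port MUL/MUL
t=2 i2:mulh.MUL ; RAW r2
t=3 i3/i4:add.ALU+and.ALU ; dual
t=4 i5:or.ALU ; RAW r2
t=5 i6/i7:st.MEM+sll.ALU ; dual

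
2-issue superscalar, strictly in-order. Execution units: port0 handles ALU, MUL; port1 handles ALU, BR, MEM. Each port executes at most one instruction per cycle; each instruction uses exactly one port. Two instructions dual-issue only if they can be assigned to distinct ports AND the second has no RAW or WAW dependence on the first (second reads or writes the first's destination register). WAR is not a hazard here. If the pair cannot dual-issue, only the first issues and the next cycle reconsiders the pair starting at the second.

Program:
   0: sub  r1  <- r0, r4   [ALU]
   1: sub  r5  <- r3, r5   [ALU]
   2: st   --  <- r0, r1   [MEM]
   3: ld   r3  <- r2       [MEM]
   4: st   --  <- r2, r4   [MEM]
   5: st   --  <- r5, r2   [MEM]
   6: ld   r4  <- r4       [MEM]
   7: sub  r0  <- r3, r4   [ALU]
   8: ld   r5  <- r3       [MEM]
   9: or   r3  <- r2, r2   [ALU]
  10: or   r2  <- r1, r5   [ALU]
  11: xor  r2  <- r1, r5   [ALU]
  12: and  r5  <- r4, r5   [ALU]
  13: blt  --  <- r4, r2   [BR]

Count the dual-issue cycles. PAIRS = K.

  cy0 -> i0&i1 (sub/sub) dual
  cy1 -> i2 (st) no-port MEM/MEM
  cy2 -> i3 (ld) no-port MEM/MEM
  cy3 -> i4 (st) no-port MEM/MEM
  cy4 -> i5 (st) no-port MEM/MEM
  cy5 -> i6 (ld) RAW r4
  cy6 -> i7&i8 (sub/ld) dual
  cy7 -> i9&i10 (or/or) dual
  cy8 -> i11&i12 (xor/and) dual
  cy9 -> i13 (blt) tail

PAIRS = 4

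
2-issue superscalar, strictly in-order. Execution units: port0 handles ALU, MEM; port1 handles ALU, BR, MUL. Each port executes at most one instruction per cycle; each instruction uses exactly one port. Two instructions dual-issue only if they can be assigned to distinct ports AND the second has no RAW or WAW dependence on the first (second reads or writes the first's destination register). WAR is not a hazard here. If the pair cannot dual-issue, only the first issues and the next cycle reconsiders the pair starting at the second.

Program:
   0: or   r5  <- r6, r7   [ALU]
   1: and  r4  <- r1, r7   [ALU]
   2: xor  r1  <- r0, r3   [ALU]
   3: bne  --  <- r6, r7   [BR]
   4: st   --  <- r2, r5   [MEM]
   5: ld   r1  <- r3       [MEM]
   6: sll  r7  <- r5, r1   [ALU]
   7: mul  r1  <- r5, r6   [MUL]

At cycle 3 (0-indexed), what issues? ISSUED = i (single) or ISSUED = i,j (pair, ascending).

ISSUED = 5

  cy0 -> i0,i1 (or+and) pair
  cy1 -> i2,i3 (xor+bne) pair
  cy2 -> i4 (st) no-port MEM/MEM
  cy3 -> i5 (ld) RAW r1
  cy4 -> i6,i7 (sll+mul) pair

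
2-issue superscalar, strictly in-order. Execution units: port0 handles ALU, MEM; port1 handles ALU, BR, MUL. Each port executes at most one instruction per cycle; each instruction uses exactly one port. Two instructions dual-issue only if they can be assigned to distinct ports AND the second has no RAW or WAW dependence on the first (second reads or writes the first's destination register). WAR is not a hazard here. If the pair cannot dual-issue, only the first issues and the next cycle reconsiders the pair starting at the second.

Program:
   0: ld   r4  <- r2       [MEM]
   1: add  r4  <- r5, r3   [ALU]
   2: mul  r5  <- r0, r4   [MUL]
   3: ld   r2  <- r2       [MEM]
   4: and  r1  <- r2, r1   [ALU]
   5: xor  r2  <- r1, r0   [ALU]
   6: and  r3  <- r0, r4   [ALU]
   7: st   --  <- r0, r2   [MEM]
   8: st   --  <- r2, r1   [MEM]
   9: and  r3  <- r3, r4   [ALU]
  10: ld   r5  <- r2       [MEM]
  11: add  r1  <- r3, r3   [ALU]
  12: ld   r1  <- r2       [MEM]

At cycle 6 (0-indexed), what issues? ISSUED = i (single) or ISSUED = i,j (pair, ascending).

ISSUED = 8,9

[0] i0  ld.MEM  -- WAW r4
[1] i1  add.ALU  -- RAW r4
[2] i2&i3  mul.MUL+ld.MEM  -- 2-wide
[3] i4  and.ALU  -- RAW r1
[4] i5&i6  xor.ALU+and.ALU  -- 2-wide
[5] i7  st.MEM  -- no-port MEM/MEM
[6] i8&i9  st.MEM+and.ALU  -- 2-wide
[7] i10&i11  ld.MEM+add.ALU  -- 2-wide
[8] i12  ld.MEM  -- tail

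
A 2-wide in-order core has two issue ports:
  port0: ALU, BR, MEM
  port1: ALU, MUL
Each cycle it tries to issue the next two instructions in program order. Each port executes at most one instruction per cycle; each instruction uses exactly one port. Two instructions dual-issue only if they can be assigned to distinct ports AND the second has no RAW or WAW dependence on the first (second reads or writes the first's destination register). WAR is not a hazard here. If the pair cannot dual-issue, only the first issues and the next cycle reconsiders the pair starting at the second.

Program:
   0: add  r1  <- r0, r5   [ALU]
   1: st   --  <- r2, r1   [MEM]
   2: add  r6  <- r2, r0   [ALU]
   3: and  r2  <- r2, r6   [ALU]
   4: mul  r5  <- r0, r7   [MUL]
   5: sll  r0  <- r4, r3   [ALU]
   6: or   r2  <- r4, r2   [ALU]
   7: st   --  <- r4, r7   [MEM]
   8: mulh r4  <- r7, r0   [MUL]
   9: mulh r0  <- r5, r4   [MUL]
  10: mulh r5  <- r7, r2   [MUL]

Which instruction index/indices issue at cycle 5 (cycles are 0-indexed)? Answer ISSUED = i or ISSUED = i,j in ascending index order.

ISSUED = 9

0. add.ALU @i0  | RAW r1
1. st.MEM+add.ALU @i1/i2  | dual
2. and.ALU+mul.MUL @i3/i4  | dual
3. sll.ALU+or.ALU @i5/i6  | dual
4. st.MEM+mulh.MUL @i7/i8  | dual
5. mulh.MUL @i9  | no-port MUL/MUL
6. mulh.MUL @i10  | tail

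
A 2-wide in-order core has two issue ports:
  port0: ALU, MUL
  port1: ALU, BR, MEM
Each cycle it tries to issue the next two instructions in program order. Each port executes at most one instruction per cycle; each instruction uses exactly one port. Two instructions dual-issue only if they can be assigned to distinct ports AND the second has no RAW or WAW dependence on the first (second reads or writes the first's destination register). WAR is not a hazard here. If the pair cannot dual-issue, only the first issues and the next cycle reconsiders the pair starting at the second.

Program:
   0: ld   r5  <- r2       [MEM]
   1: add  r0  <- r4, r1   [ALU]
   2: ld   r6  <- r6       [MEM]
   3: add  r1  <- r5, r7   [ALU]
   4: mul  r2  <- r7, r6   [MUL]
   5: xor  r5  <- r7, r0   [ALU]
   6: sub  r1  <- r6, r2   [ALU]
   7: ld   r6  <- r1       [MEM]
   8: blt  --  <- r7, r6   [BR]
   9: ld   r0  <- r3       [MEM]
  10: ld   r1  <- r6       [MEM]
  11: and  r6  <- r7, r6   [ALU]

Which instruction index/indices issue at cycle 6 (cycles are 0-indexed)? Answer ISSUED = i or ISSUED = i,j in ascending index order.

t=0 i0&i1:ld/add ; dual
t=1 i2&i3:ld/add ; dual
t=2 i4&i5:mul/xor ; dual
t=3 i6:sub ; RAW r1
t=4 i7:ld ; no-port MEM/BR
t=5 i8:blt ; no-port BR/MEM
t=6 i9:ld ; no-port MEM/MEM
t=7 i10&i11:ld/and ; dual

ISSUED = 9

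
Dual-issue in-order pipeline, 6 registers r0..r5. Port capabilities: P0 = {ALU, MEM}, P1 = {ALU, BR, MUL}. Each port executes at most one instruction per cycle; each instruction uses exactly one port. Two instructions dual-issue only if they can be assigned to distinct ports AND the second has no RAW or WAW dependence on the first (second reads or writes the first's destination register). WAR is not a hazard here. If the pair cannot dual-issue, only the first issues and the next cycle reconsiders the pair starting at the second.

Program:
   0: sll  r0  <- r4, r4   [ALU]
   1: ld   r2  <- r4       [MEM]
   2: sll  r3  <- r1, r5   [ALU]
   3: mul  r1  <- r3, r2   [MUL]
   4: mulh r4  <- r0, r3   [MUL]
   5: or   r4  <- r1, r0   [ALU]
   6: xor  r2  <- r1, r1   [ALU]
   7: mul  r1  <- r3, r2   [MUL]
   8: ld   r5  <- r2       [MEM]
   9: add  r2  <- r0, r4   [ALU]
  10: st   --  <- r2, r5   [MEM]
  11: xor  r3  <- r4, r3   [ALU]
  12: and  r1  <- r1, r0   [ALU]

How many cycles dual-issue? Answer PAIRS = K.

PAIRS = 4

0. sll.ALU/ld.MEM @i0&i1  | 2-wide
1. sll.ALU @i2  | RAW r3
2. mul.MUL @i3  | no-port MUL/MUL
3. mulh.MUL @i4  | WAW r4
4. or.ALU/xor.ALU @i5&i6  | 2-wide
5. mul.MUL/ld.MEM @i7&i8  | 2-wide
6. add.ALU @i9  | RAW r2
7. st.MEM/xor.ALU @i10&i11  | 2-wide
8. and.ALU @i12  | tail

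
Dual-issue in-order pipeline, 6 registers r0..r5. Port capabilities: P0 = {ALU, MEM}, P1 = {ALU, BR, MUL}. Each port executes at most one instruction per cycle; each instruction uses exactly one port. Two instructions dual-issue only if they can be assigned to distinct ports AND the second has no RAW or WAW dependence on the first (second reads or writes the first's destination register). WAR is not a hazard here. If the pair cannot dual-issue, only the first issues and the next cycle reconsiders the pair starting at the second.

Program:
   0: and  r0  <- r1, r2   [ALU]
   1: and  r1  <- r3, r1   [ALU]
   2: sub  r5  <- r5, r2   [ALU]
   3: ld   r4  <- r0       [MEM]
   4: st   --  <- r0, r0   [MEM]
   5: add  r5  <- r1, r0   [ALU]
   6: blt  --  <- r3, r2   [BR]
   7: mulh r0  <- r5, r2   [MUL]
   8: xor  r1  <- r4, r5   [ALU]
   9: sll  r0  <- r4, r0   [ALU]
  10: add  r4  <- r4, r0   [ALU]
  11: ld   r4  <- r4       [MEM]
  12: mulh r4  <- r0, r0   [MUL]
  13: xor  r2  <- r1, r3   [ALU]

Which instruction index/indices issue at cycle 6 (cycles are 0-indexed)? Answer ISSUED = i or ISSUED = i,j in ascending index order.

ISSUED = 10

[0] i0+i1  and.ALU+and.ALU  -- 2-wide
[1] i2+i3  sub.ALU+ld.MEM  -- 2-wide
[2] i4+i5  st.MEM+add.ALU  -- 2-wide
[3] i6  blt.BR  -- no-port BR/MUL
[4] i7+i8  mulh.MUL+xor.ALU  -- 2-wide
[5] i9  sll.ALU  -- RAW r0
[6] i10  add.ALU  -- RAW+WAW r4
[7] i11  ld.MEM  -- WAW r4
[8] i12+i13  mulh.MUL+xor.ALU  -- 2-wide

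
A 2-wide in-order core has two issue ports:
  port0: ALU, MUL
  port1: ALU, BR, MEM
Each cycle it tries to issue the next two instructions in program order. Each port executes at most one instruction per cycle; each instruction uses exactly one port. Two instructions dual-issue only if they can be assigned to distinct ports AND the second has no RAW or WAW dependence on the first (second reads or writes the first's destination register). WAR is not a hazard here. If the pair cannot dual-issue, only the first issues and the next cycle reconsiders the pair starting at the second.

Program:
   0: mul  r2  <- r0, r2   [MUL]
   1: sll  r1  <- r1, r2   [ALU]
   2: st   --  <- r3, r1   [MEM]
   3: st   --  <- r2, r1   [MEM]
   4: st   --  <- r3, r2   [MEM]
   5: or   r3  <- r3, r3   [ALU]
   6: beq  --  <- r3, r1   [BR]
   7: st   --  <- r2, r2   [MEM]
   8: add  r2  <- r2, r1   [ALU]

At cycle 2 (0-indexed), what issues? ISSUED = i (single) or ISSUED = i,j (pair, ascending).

ISSUED = 2

t=0 i0:mul ; RAW r2
t=1 i1:sll ; RAW r1
t=2 i2:st ; no-port MEM/MEM
t=3 i3:st ; no-port MEM/MEM
t=4 i4,i5:st or ; pair
t=5 i6:beq ; no-port BR/MEM
t=6 i7,i8:st add ; pair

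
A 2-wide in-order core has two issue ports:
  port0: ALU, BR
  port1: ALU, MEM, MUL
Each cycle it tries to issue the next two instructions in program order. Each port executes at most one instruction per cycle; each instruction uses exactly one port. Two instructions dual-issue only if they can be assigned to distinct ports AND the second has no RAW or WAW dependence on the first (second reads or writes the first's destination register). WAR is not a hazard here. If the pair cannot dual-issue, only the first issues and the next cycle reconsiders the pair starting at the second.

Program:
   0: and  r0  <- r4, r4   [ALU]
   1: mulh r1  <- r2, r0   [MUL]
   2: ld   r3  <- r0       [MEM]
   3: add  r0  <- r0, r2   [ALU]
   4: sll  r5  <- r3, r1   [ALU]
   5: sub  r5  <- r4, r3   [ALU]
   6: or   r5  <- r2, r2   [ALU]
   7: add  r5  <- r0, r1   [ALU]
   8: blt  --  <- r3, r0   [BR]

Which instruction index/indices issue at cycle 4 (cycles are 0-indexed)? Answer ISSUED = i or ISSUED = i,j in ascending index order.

ISSUED = 5

t=0 i0:and.ALU ; RAW r0
t=1 i1:mulh.MUL ; no-port MUL/MEM
t=2 i2,i3:ld.MEM add.ALU ; pair
t=3 i4:sll.ALU ; WAW r5
t=4 i5:sub.ALU ; WAW r5
t=5 i6:or.ALU ; WAW r5
t=6 i7,i8:add.ALU blt.BR ; pair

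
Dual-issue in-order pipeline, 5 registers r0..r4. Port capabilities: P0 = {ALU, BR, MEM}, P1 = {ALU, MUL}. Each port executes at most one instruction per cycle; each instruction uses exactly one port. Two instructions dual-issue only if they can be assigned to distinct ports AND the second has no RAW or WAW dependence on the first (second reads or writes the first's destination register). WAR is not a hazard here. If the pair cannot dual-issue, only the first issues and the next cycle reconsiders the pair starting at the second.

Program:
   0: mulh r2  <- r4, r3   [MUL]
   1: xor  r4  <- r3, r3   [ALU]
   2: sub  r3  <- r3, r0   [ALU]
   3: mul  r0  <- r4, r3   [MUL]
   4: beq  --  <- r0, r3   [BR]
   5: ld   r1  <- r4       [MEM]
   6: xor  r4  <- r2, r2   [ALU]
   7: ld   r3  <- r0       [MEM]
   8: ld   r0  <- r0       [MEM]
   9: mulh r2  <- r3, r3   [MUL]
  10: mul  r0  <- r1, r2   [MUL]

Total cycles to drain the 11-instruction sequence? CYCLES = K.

0. mulh+xor @i0+i1  | 2-wide
1. sub @i2  | RAW r3
2. mul @i3  | RAW r0
3. beq @i4  | no-port BR/MEM
4. ld+xor @i5+i6  | 2-wide
5. ld @i7  | no-port MEM/MEM
6. ld+mulh @i8+i9  | 2-wide
7. mul @i10  | tail

CYCLES = 8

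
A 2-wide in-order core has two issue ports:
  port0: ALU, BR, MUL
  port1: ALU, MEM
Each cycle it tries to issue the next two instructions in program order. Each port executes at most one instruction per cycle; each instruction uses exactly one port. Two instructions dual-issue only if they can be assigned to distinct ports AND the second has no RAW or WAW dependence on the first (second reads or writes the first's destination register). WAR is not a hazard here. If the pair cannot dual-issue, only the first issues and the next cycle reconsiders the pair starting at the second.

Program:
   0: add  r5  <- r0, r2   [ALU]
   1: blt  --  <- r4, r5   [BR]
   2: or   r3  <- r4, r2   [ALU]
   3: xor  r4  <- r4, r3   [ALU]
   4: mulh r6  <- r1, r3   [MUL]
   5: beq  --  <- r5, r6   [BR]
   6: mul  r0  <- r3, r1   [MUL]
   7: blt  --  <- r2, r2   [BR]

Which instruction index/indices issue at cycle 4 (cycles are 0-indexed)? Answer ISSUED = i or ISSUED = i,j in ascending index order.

t=0 i0:add.ALU ; RAW r5
t=1 i1,i2:blt.BR+or.ALU ; pair
t=2 i3,i4:xor.ALU+mulh.MUL ; pair
t=3 i5:beq.BR ; no-port BR/MUL
t=4 i6:mul.MUL ; no-port MUL/BR
t=5 i7:blt.BR ; tail

ISSUED = 6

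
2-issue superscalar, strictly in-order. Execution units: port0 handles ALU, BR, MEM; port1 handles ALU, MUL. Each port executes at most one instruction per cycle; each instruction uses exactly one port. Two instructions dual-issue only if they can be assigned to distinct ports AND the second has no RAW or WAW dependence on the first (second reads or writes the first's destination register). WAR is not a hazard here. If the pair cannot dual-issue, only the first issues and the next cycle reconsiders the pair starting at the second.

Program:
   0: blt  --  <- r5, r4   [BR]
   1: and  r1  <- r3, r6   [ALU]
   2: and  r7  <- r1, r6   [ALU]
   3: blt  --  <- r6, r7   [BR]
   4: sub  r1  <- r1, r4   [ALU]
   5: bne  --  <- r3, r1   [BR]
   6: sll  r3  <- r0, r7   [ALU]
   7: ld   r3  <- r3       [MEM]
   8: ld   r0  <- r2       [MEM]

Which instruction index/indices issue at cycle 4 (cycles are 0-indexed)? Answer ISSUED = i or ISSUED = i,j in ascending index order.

[0] i0/i1  blt;and  -- dual
[1] i2  and  -- RAW r7
[2] i3/i4  blt;sub  -- dual
[3] i5/i6  bne;sll  -- dual
[4] i7  ld  -- no-port MEM/MEM
[5] i8  ld  -- tail

ISSUED = 7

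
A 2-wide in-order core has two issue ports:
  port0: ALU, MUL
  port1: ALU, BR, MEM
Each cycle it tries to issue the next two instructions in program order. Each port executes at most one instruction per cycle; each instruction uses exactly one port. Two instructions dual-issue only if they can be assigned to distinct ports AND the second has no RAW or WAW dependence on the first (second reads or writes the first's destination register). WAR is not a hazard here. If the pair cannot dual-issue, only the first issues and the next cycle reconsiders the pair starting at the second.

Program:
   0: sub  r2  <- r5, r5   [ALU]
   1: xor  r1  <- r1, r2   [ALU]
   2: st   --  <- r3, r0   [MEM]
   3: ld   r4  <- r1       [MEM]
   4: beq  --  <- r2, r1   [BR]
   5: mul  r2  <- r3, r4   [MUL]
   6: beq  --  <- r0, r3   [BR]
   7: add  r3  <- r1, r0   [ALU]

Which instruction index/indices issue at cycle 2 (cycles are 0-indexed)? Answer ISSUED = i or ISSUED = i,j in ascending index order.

#0 head=0: sub i0 RAW r2
#1 head=1: xor st i1,i2 dual
#2 head=3: ld i3 no-port MEM/BR
#3 head=4: beq mul i4,i5 dual
#4 head=6: beq add i6,i7 dual

ISSUED = 3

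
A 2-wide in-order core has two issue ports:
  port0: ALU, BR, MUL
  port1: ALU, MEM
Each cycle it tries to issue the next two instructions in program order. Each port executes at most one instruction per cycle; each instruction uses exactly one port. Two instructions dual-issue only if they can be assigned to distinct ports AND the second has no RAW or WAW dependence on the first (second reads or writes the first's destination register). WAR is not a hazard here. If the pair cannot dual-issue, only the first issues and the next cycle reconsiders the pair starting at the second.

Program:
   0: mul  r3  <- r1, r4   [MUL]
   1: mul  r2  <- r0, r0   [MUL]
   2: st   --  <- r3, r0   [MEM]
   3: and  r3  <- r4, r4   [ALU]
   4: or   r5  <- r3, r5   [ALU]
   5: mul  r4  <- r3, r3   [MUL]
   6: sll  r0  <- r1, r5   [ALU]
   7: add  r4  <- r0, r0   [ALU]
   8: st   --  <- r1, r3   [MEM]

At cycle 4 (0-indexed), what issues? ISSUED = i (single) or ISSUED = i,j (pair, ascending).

[0] i0  mul.MUL  -- no-port MUL/MUL
[1] i1/i2  mul.MUL+st.MEM  -- 2-wide
[2] i3  and.ALU  -- RAW r3
[3] i4/i5  or.ALU+mul.MUL  -- 2-wide
[4] i6  sll.ALU  -- RAW r0
[5] i7/i8  add.ALU+st.MEM  -- 2-wide

ISSUED = 6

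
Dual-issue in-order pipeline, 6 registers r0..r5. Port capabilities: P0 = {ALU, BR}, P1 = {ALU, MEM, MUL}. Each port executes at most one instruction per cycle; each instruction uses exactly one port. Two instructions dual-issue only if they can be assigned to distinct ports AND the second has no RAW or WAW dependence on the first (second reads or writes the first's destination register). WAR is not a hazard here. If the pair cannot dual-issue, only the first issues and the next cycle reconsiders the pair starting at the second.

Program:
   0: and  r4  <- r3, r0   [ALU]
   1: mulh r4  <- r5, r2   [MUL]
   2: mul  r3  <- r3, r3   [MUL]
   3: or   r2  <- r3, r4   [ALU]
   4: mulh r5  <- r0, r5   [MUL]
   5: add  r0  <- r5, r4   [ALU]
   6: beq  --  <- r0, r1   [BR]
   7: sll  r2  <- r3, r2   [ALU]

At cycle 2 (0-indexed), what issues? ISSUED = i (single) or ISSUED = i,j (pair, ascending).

  cy0 -> i0 (and.ALU) WAW r4
  cy1 -> i1 (mulh.MUL) no-port MUL/MUL
  cy2 -> i2 (mul.MUL) RAW r3
  cy3 -> i3+i4 (or.ALU+mulh.MUL) 2-wide
  cy4 -> i5 (add.ALU) RAW r0
  cy5 -> i6+i7 (beq.BR+sll.ALU) 2-wide

ISSUED = 2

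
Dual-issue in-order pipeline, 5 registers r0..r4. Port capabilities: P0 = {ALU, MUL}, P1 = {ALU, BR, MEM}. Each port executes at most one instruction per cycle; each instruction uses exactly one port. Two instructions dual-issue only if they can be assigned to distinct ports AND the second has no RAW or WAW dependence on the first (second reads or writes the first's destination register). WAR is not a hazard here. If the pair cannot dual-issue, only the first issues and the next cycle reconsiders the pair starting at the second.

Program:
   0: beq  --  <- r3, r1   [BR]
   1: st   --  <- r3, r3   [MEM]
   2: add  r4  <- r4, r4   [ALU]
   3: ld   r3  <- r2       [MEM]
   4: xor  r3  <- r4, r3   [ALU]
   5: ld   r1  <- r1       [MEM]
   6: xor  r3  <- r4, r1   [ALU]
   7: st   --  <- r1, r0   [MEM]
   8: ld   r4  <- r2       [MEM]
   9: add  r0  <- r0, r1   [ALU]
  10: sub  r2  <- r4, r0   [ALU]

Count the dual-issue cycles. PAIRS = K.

PAIRS = 4

0. beq @i0  | no-port BR/MEM
1. st add @i1+i2  | dual
2. ld @i3  | RAW+WAW r3
3. xor ld @i4+i5  | dual
4. xor st @i6+i7  | dual
5. ld add @i8+i9  | dual
6. sub @i10  | tail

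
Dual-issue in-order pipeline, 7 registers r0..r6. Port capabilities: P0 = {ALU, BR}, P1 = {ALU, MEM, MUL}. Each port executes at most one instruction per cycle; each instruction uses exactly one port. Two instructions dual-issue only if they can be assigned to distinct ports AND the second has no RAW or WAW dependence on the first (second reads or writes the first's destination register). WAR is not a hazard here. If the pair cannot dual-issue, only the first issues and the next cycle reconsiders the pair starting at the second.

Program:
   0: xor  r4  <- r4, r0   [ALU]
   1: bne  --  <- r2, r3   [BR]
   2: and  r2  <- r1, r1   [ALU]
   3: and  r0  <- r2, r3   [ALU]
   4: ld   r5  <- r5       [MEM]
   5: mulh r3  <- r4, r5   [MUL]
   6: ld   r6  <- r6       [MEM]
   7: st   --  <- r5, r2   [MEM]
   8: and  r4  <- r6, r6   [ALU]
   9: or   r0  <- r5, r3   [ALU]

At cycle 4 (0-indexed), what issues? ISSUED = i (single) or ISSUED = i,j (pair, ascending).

c0: i0&i1 xor.ALU;bne.BR  pair
c1: i2 and.ALU  RAW r2
c2: i3&i4 and.ALU;ld.MEM  pair
c3: i5 mulh.MUL  no-port MUL/MEM
c4: i6 ld.MEM  no-port MEM/MEM
c5: i7&i8 st.MEM;and.ALU  pair
c6: i9 or.ALU  tail

ISSUED = 6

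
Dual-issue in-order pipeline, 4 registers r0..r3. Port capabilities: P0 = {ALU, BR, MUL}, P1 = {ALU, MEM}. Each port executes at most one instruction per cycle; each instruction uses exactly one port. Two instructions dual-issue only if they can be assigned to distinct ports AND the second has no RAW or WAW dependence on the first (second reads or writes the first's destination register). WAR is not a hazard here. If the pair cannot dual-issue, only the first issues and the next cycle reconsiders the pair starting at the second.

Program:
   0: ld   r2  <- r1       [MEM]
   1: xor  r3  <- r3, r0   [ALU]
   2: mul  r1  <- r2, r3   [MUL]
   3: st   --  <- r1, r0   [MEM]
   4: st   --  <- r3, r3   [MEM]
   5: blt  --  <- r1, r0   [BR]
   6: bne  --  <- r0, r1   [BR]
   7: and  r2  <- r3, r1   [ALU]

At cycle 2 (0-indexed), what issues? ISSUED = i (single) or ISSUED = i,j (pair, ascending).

[0] i0&i1  ld.MEM/xor.ALU  -- 2-wide
[1] i2  mul.MUL  -- RAW r1
[2] i3  st.MEM  -- no-port MEM/MEM
[3] i4&i5  st.MEM/blt.BR  -- 2-wide
[4] i6&i7  bne.BR/and.ALU  -- 2-wide

ISSUED = 3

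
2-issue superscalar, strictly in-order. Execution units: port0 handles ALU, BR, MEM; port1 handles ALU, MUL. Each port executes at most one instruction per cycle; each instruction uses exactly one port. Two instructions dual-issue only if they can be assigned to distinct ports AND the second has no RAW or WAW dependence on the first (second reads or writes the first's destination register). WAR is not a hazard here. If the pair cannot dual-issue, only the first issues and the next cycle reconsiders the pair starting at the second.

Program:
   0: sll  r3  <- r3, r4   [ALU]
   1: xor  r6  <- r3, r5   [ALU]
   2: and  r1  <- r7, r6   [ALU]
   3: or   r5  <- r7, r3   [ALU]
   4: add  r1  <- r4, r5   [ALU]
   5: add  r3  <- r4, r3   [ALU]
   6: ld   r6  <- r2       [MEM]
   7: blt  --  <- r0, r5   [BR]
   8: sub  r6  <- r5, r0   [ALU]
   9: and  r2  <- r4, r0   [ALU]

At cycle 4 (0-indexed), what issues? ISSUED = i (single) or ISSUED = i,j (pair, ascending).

c0: i0 sll.ALU  RAW r3
c1: i1 xor.ALU  RAW r6
c2: i2/i3 and.ALU or.ALU  2-wide
c3: i4/i5 add.ALU add.ALU  2-wide
c4: i6 ld.MEM  no-port MEM/BR
c5: i7/i8 blt.BR sub.ALU  2-wide
c6: i9 and.ALU  tail

ISSUED = 6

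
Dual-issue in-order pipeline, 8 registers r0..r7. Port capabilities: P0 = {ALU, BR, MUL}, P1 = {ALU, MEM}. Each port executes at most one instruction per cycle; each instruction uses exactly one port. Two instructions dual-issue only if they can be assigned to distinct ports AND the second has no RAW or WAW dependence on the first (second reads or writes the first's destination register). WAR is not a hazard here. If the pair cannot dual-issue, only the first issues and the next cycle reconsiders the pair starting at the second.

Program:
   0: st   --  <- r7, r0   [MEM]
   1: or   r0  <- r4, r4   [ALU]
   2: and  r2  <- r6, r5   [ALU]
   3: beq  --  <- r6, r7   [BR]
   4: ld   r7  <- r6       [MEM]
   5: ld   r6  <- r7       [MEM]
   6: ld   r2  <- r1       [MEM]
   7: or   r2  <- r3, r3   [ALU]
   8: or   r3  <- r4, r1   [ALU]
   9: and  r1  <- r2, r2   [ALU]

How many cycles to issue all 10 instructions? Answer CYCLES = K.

0. st/or @i0+i1  | pair
1. and/beq @i2+i3  | pair
2. ld @i4  | no-port MEM/MEM
3. ld @i5  | no-port MEM/MEM
4. ld @i6  | WAW r2
5. or/or @i7+i8  | pair
6. and @i9  | tail

CYCLES = 7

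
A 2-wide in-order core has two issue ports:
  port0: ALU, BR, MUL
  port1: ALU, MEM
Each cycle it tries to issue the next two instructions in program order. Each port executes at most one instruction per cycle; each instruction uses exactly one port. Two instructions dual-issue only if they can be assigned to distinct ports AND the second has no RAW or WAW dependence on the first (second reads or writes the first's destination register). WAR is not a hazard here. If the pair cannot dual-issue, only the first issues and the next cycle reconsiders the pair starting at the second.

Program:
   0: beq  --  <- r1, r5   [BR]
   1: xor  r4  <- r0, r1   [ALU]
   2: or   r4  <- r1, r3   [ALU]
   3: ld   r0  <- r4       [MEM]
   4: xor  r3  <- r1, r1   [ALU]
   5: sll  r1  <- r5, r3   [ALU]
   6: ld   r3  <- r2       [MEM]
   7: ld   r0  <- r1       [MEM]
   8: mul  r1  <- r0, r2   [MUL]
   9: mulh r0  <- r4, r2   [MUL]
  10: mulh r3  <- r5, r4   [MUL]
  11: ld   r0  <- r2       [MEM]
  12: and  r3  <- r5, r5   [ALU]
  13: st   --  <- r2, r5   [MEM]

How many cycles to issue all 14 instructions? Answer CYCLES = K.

c0: i0&i1 beq.BR;xor.ALU  dual
c1: i2 or.ALU  RAW r4
c2: i3&i4 ld.MEM;xor.ALU  dual
c3: i5&i6 sll.ALU;ld.MEM  dual
c4: i7 ld.MEM  RAW r0
c5: i8 mul.MUL  no-port MUL/MUL
c6: i9 mulh.MUL  no-port MUL/MUL
c7: i10&i11 mulh.MUL;ld.MEM  dual
c8: i12&i13 and.ALU;st.MEM  dual

CYCLES = 9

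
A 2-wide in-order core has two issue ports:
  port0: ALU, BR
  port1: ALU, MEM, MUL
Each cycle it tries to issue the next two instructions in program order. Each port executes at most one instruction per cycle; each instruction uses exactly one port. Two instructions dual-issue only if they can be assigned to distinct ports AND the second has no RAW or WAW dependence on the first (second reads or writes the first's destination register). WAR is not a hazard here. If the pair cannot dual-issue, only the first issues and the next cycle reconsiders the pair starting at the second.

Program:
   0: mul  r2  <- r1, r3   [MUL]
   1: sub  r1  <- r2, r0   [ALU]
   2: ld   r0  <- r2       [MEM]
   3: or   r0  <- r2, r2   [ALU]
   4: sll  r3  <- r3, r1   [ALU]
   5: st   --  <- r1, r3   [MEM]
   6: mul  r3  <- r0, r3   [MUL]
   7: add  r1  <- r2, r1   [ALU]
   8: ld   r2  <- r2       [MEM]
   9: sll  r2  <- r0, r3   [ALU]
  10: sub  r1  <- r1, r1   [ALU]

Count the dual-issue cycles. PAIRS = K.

PAIRS = 4

[0] i0  mul  -- RAW r2
[1] i1&i2  sub;ld  -- pair
[2] i3&i4  or;sll  -- pair
[3] i5  st  -- no-port MEM/MUL
[4] i6&i7  mul;add  -- pair
[5] i8  ld  -- WAW r2
[6] i9&i10  sll;sub  -- pair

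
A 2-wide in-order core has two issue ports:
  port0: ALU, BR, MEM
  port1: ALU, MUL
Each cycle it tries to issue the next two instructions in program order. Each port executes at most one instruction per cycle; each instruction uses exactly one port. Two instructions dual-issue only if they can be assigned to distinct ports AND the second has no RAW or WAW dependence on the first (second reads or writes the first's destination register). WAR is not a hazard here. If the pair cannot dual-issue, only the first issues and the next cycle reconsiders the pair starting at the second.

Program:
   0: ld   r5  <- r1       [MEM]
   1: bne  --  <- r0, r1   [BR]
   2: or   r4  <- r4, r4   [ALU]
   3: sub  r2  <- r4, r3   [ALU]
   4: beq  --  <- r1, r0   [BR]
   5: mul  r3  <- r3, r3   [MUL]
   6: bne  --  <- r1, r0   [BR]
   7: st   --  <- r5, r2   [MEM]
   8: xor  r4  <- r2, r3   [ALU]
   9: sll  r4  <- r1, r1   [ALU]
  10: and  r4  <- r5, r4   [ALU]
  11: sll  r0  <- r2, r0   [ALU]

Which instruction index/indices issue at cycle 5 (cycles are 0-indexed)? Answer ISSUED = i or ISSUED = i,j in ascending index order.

ISSUED = 9

0. ld @i0  | no-port MEM/BR
1. bne/or @i1+i2  | pair
2. sub/beq @i3+i4  | pair
3. mul/bne @i5+i6  | pair
4. st/xor @i7+i8  | pair
5. sll @i9  | RAW+WAW r4
6. and/sll @i10+i11  | pair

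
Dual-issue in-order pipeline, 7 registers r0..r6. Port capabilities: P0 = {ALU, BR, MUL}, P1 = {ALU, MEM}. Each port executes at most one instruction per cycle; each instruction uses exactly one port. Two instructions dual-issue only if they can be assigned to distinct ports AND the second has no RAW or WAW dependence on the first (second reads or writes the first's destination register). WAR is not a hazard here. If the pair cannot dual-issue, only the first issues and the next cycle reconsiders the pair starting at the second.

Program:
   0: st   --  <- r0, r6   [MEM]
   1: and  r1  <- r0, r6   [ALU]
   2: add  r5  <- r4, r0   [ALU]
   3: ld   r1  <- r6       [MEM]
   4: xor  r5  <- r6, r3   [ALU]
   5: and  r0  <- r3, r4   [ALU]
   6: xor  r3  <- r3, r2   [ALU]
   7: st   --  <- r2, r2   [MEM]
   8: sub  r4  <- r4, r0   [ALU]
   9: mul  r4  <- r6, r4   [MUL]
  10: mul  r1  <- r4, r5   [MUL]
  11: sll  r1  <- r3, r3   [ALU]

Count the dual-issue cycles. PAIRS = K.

PAIRS = 4

c0: i0,i1 st.MEM;and.ALU  2-wide
c1: i2,i3 add.ALU;ld.MEM  2-wide
c2: i4,i5 xor.ALU;and.ALU  2-wide
c3: i6,i7 xor.ALU;st.MEM  2-wide
c4: i8 sub.ALU  RAW+WAW r4
c5: i9 mul.MUL  no-port MUL/MUL
c6: i10 mul.MUL  WAW r1
c7: i11 sll.ALU  tail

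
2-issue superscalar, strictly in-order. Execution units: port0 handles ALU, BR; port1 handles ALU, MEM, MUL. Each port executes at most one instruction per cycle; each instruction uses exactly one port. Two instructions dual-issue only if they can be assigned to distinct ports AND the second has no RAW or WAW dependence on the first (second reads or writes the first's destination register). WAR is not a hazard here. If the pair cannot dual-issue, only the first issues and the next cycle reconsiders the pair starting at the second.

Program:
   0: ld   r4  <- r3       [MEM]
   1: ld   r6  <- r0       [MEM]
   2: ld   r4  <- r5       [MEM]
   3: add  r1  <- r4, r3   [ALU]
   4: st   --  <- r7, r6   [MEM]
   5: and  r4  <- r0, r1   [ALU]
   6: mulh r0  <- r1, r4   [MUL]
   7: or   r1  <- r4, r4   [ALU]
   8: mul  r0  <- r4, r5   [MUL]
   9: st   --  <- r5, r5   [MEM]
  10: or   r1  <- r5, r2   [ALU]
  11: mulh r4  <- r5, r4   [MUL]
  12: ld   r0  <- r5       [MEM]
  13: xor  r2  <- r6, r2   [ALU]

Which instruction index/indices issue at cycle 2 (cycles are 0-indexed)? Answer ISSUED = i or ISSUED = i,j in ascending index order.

c0: i0 ld.MEM  no-port MEM/MEM
c1: i1 ld.MEM  no-port MEM/MEM
c2: i2 ld.MEM  RAW r4
c3: i3,i4 add.ALU st.MEM  2-wide
c4: i5 and.ALU  RAW r4
c5: i6,i7 mulh.MUL or.ALU  2-wide
c6: i8 mul.MUL  no-port MUL/MEM
c7: i9,i10 st.MEM or.ALU  2-wide
c8: i11 mulh.MUL  no-port MUL/MEM
c9: i12,i13 ld.MEM xor.ALU  2-wide

ISSUED = 2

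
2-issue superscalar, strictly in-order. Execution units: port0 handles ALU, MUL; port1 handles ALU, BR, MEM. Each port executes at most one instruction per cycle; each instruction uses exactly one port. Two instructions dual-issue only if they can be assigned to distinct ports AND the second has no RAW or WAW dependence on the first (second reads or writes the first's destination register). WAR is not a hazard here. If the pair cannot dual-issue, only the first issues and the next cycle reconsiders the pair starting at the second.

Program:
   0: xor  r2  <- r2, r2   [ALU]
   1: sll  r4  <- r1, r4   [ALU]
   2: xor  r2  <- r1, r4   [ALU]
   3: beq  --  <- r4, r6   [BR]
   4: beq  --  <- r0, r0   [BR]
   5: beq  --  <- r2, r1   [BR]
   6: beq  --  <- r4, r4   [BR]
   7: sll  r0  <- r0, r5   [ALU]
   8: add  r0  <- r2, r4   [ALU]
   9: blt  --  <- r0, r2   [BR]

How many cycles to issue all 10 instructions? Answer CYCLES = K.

[0] i0&i1  xor.ALU/sll.ALU  -- pair
[1] i2&i3  xor.ALU/beq.BR  -- pair
[2] i4  beq.BR  -- no-port BR/BR
[3] i5  beq.BR  -- no-port BR/BR
[4] i6&i7  beq.BR/sll.ALU  -- pair
[5] i8  add.ALU  -- RAW r0
[6] i9  blt.BR  -- tail

CYCLES = 7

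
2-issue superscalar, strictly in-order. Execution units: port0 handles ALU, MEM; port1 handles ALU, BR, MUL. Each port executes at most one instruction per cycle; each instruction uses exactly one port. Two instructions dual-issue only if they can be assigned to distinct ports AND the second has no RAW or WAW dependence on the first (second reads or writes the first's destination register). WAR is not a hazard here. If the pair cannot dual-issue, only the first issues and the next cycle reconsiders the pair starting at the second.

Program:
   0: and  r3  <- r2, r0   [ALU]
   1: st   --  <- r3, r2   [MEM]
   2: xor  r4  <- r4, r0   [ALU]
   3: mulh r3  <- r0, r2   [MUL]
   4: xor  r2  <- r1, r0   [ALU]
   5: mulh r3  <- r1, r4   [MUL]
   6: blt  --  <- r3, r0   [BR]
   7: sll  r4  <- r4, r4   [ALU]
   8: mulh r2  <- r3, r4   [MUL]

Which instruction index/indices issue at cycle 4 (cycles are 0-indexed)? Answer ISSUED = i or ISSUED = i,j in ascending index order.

ISSUED = 6,7

0. and.ALU @i0  | RAW r3
1. st.MEM;xor.ALU @i1&i2  | dual
2. mulh.MUL;xor.ALU @i3&i4  | dual
3. mulh.MUL @i5  | no-port MUL/BR
4. blt.BR;sll.ALU @i6&i7  | dual
5. mulh.MUL @i8  | tail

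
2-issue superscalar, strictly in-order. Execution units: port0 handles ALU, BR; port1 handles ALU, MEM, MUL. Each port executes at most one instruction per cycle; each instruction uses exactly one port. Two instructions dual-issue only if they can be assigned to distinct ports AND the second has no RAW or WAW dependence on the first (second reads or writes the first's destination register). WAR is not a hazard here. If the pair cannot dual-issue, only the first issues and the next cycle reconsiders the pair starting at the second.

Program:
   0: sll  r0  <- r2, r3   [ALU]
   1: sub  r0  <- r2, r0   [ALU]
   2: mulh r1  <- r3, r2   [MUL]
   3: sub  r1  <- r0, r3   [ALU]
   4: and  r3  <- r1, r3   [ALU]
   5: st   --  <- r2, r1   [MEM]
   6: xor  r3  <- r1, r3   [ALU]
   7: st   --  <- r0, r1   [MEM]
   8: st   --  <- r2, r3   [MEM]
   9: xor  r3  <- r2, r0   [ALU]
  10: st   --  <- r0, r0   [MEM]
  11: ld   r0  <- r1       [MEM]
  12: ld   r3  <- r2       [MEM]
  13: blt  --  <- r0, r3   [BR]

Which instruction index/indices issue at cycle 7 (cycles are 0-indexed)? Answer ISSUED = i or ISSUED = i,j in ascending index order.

t=0 i0:sll ; RAW+WAW r0
t=1 i1&i2:sub+mulh ; dual
t=2 i3:sub ; RAW r1
t=3 i4&i5:and+st ; dual
t=4 i6&i7:xor+st ; dual
t=5 i8&i9:st+xor ; dual
t=6 i10:st ; no-port MEM/MEM
t=7 i11:ld ; no-port MEM/MEM
t=8 i12:ld ; RAW r3
t=9 i13:blt ; tail

ISSUED = 11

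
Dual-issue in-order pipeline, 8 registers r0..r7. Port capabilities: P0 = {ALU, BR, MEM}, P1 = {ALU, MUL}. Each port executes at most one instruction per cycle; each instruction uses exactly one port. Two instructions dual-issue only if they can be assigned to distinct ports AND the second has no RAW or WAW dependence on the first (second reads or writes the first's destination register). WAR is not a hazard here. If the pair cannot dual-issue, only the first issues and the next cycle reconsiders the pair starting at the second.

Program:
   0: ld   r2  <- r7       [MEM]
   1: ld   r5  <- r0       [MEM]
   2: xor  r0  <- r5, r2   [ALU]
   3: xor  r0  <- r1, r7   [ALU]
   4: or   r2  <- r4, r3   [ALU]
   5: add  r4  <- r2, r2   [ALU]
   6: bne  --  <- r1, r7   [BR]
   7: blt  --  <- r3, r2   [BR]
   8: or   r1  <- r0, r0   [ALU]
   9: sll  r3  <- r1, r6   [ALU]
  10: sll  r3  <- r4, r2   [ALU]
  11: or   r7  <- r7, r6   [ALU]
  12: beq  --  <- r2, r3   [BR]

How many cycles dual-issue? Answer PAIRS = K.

0. ld.MEM @i0  | no-port MEM/MEM
1. ld.MEM @i1  | RAW r5
2. xor.ALU @i2  | WAW r0
3. xor.ALU/or.ALU @i3&i4  | 2-wide
4. add.ALU/bne.BR @i5&i6  | 2-wide
5. blt.BR/or.ALU @i7&i8  | 2-wide
6. sll.ALU @i9  | WAW r3
7. sll.ALU/or.ALU @i10&i11  | 2-wide
8. beq.BR @i12  | tail

PAIRS = 4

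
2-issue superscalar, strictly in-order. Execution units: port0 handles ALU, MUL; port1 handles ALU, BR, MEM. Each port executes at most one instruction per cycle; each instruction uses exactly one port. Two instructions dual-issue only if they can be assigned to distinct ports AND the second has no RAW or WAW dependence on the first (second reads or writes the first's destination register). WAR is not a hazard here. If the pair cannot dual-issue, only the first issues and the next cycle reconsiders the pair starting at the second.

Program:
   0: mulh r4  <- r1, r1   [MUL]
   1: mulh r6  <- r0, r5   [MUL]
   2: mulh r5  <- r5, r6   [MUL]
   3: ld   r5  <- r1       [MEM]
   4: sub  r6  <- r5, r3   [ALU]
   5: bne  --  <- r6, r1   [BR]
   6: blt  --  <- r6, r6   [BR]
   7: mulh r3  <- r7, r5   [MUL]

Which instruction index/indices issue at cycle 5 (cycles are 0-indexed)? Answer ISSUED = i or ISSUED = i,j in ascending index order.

ISSUED = 5

0. mulh.MUL @i0  | no-port MUL/MUL
1. mulh.MUL @i1  | no-port MUL/MUL
2. mulh.MUL @i2  | WAW r5
3. ld.MEM @i3  | RAW r5
4. sub.ALU @i4  | RAW r6
5. bne.BR @i5  | no-port BR/BR
6. blt.BR+mulh.MUL @i6&i7  | pair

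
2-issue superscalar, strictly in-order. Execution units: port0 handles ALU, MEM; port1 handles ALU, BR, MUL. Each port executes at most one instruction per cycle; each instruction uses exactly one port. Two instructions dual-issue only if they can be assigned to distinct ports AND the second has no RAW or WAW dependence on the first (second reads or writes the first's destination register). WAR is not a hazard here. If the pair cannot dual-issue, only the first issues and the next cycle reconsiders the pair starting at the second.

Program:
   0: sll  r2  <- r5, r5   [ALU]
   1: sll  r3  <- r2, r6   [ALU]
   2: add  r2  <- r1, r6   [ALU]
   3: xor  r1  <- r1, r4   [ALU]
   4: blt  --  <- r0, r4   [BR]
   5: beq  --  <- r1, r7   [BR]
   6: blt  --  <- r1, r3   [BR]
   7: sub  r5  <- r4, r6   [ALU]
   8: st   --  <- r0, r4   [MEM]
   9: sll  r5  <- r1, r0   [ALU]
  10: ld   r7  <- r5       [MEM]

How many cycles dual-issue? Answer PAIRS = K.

PAIRS = 4

0. sll.ALU @i0  | RAW r2
1. sll.ALU;add.ALU @i1/i2  | pair
2. xor.ALU;blt.BR @i3/i4  | pair
3. beq.BR @i5  | no-port BR/BR
4. blt.BR;sub.ALU @i6/i7  | pair
5. st.MEM;sll.ALU @i8/i9  | pair
6. ld.MEM @i10  | tail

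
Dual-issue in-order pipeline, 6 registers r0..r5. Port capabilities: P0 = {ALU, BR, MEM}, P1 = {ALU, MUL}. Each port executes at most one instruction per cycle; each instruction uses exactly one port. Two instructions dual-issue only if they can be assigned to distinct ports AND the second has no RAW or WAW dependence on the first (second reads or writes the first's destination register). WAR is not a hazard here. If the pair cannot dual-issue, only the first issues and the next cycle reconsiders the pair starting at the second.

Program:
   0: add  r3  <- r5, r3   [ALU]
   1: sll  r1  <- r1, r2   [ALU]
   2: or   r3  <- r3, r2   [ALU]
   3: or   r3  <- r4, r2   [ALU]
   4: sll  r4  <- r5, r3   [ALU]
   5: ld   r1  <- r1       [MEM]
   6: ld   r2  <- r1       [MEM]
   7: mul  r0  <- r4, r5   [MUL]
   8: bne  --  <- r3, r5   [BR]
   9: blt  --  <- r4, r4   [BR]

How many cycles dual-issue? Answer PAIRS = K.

PAIRS = 3

c0: i0&i1 add+sll  2-wide
c1: i2 or  WAW r3
c2: i3 or  RAW r3
c3: i4&i5 sll+ld  2-wide
c4: i6&i7 ld+mul  2-wide
c5: i8 bne  no-port BR/BR
c6: i9 blt  tail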